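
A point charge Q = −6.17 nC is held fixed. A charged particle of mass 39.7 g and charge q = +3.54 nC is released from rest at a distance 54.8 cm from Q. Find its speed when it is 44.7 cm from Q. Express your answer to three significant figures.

Only the electrostatic force acts, so mechanical energy is conserved: ½mv² = U₁ − U₂ = kQq(1/r₁ − 1/r₂).
U₁ − U₂ = (8.99×10⁹ N·m²/C²)(-6.17×10⁻⁹ C)(3.54×10⁻⁹ C)(1/0.548 − 1/0.447) = 8.10×10⁻⁸ J.
v = √(2·8.10×10⁻⁸/0.0397) = 2.02×10⁻³ m/s.

2.02×10⁻³ m/s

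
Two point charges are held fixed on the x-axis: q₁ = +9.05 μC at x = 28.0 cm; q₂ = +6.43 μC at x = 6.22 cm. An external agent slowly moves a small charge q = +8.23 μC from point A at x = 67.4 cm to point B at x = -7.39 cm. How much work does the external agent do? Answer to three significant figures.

2.91 J

For quasistatic motion the external work equals the change in potential energy: W_ext = qΔV = q(V_B − V_A).
At A: distances to the source charges are 0.394 m, 0.612 m; V_A = Σ kqᵢ/rᵢ = 3.01×10⁵ V.
At B: distances to the source charges are 0.354 m, 0.136 m; V_B = Σ kqᵢ/rᵢ = 6.55×10⁵ V.
ΔV = V_B − V_A = 3.54×10⁵ V.
W_ext = qΔV = (8.23×10⁻⁶ C)(3.54×10⁵ V) = 2.91 J.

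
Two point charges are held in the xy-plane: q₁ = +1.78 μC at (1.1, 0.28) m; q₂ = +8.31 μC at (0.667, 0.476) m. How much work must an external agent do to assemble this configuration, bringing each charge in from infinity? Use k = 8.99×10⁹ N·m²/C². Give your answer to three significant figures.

The work to assemble the configuration equals its total potential energy, U = Σ kqᵢqⱼ/rᵢⱼ over all pairs.
Pair separations: r₁₂ = 0.475 m.
U = (0.280) = 0.280 J.

0.280 J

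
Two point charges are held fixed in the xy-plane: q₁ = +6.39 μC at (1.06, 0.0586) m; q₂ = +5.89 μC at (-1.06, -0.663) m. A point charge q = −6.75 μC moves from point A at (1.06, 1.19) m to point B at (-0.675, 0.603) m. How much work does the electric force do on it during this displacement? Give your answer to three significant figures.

The work done by the electric force is W_field = −ΔU = −q(V_B − V_A) = q(V_A − V_B).
At A: distances to the source charges are 1.13 m, 2.82 m; V_A = Σ kqᵢ/rᵢ = 6.96×10⁴ V.
At B: distances to the source charges are 1.82 m, 1.32 m; V_B = Σ kqᵢ/rᵢ = 7.16×10⁴ V.
ΔV = V_B − V_A = 2030 V.
W_field = −qΔV = −(-6.75×10⁻⁶ C)(2030 V) = 0.0137 J.

0.0137 J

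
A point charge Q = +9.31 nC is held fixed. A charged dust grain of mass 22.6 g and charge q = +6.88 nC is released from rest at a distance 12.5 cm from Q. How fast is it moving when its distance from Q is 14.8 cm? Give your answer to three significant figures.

7.96×10⁻³ m/s

Only the electrostatic force acts, so mechanical energy is conserved: ½mv² = U₁ − U₂ = kQq(1/r₁ − 1/r₂).
U₁ − U₂ = (8.99×10⁹ N·m²/C²)(9.31×10⁻⁹ C)(6.88×10⁻⁹ C)(1/0.125 − 1/0.148) = 7.16×10⁻⁷ J.
v = √(2·7.16×10⁻⁷/0.0226) = 7.96×10⁻³ m/s.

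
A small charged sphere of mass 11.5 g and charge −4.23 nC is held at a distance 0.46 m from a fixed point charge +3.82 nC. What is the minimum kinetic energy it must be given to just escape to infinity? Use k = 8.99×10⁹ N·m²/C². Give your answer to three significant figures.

To just escape, total mechanical energy must reach zero at infinity: ½mv²_min + U = 0, so ½mv²_min = −U = |kQq|/r.
|U| = |kQq|/r = (8.99×10⁹ N·m²/C²)(3.82×10⁻⁹)(4.23×10⁻⁹)/(0.460) = 3.16×10⁻⁷ J.

3.16×10⁻⁷ J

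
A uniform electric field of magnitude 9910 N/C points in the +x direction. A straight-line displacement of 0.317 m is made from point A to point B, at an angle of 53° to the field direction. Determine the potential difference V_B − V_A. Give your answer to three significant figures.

-1890 V

Only the component of displacement along E changes the potential: ΔV = −E·d·cosθ.
ΔV = −(9910 V/m)(0.317 m)cos53° = -1890 V.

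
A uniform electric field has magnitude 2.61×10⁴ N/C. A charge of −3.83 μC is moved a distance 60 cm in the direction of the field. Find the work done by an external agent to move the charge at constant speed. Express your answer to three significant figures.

0.0600 J

The potential change for a displacement 60 cm in the direction of the field is ΔV = −Ed = -1.57×10⁴ V.
W_ext = qΔV = 0.0600 J.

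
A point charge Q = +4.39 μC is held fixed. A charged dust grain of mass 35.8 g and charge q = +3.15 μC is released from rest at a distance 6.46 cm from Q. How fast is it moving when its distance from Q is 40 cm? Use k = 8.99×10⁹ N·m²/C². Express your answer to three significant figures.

Only the electrostatic force acts, so mechanical energy is conserved: ½mv² = U₁ − U₂ = kQq(1/r₁ − 1/r₂).
U₁ − U₂ = (8.99×10⁹ N·m²/C²)(4.39×10⁻⁶ C)(3.15×10⁻⁶ C)(1/0.0646 − 1/0.400) = 1.61 J.
v = √(2·1.61/0.0358) = 9.49 m/s.

9.49 m/s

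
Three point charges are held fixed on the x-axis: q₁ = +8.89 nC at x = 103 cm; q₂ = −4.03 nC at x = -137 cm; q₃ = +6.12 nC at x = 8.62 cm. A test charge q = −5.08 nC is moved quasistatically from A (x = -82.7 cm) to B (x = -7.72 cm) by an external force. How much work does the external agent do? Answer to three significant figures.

-1.75×10⁻⁶ J

For quasistatic motion the external work equals the change in potential energy: W_ext = qΔV = q(V_B − V_A).
At A: distances to the source charges are 1.86 m, 0.543 m, 0.913 m; V_A = Σ kqᵢ/rᵢ = 36.6 V.
At B: distances to the source charges are 1.11 m, 1.29 m, 0.163 m; V_B = Σ kqᵢ/rᵢ = 381 V.
ΔV = V_B − V_A = 344 V.
W_ext = qΔV = (-5.08×10⁻⁹ C)(344 V) = -1.75×10⁻⁶ J.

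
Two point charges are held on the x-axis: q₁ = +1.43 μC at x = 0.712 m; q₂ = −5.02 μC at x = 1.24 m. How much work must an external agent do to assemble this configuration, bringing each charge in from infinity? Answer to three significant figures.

The work to assemble the configuration equals its total potential energy, U = Σ kqᵢqⱼ/rᵢⱼ over all pairs.
Pair separations: r₁₂ = 0.528 m.
U = (-0.122) = -0.122 J.

-0.122 J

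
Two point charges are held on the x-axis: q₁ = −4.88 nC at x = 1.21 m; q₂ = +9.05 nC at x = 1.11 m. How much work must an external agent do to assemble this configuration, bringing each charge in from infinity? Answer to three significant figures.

-3.97×10⁻⁶ J

The assembly work is the sum of pairwise potential energies, U = Σ_{i<j} kqᵢqⱼ/rᵢⱼ.
Pair separations: r₁₂ = 0.100 m.
U = (-3.97×10⁻⁶) = -3.97×10⁻⁶ J.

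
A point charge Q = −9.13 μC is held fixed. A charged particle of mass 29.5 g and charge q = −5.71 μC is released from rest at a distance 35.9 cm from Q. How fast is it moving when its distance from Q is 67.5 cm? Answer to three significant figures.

6.44 m/s

Only the electrostatic force acts, so mechanical energy is conserved: ½mv² = U₁ − U₂ = kQq(1/r₁ − 1/r₂).
U₁ − U₂ = (8.99×10⁹ N·m²/C²)(-9.13×10⁻⁶ C)(-5.71×10⁻⁶ C)(1/0.359 − 1/0.675) = 0.611 J.
v = √(2·0.611/0.0295) = 6.44 m/s.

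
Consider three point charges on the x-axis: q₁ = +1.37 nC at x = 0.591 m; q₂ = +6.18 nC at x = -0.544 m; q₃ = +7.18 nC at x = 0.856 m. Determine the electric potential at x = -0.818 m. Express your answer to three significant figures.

250 V

Electric potential is a scalar, so the contributions from each charge add algebraically: V = Σ kqᵢ/rᵢ.
Distances from the field point to each charge: r₁ = 1.41 m, r₂ = 0.274 m, r₃ = 1.67 m.
V = k[(1.37×10⁻⁹)/(1.41) + (6.18×10⁻⁹)/(0.274) + (7.18×10⁻⁹)/(1.67)] = 250 V.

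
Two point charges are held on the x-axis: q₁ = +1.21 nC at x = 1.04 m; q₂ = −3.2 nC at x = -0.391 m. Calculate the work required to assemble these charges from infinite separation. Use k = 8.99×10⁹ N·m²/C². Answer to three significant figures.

The assembly work is the sum of pairwise potential energies, U = Σ_{i<j} kqᵢqⱼ/rᵢⱼ.
Pair separations: r₁₂ = 1.43 m.
U = (-2.43×10⁻⁸) = -2.43×10⁻⁸ J.

-2.43×10⁻⁸ J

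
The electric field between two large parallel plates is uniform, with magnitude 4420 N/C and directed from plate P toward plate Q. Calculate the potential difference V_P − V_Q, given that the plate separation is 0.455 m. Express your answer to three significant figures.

In a uniform field, potential decreases in the direction of E: ΔV = −E·d for a displacement d parallel to E.
Going from Q to P is a displacement of 0.455 m opposite to the field, so V_P − V_Q = +Ed = 2010 V.

2010 V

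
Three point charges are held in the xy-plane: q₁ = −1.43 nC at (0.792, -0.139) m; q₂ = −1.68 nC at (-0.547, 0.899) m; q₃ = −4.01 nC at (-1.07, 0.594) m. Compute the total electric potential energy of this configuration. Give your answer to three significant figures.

The work to assemble the configuration equals its total potential energy, U = Σ kqᵢqⱼ/rᵢⱼ over all pairs.
Pair separations: r₁₂ = 1.69 m, r₁₃ = 2.00 m, r₂₃ = 0.605 m.
U = (1.27×10⁻⁸) + (2.58×10⁻⁸) + (1.00×10⁻⁷) = 1.39×10⁻⁷ J.

1.39×10⁻⁷ J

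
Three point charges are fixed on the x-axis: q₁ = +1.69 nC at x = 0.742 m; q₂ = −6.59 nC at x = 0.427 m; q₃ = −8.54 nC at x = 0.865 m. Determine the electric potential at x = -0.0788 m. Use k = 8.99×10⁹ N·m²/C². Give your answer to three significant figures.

-180 V

Electric potential is a scalar, so the contributions from each charge add algebraically: V = Σ kqᵢ/rᵢ.
Distances from the field point to each charge: r₁ = 0.821 m, r₂ = 0.506 m, r₃ = 0.944 m.
V = k[(1.69×10⁻⁹)/(0.821) + (-6.59×10⁻⁹)/(0.506) + (-8.54×10⁻⁹)/(0.944)] = -180 V.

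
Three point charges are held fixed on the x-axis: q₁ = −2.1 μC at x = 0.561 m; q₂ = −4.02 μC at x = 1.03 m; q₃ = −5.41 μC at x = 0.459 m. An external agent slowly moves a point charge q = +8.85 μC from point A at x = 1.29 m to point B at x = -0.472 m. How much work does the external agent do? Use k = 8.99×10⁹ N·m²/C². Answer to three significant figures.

1.14 J

For quasistatic motion the external work equals the change in potential energy: W_ext = qΔV = q(V_B − V_A).
At A: distances to the source charges are 0.729 m, 0.260 m, 0.831 m; V_A = Σ kqᵢ/rᵢ = -2.23×10⁵ V.
At B: distances to the source charges are 1.03 m, 1.50 m, 0.931 m; V_B = Σ kqᵢ/rᵢ = -9.46×10⁴ V.
ΔV = V_B − V_A = 1.29×10⁵ V.
W_ext = qΔV = (8.85×10⁻⁶ C)(1.29×10⁵ V) = 1.14 J.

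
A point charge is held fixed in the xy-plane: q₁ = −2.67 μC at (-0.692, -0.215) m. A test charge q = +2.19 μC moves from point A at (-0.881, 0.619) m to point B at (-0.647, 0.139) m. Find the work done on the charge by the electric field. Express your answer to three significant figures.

The work done by the electric force is W_field = −ΔU = −q(V_B − V_A) = q(V_A − V_B).
At A: distance to the source charge is 0.855 m; V_A = kq₁/r = -2.81×10⁴ V.
At B: distance to the source charge is 0.357 m; V_B = kq₁/r = -6.73×10⁴ V.
ΔV = V_B − V_A = -3.92×10⁴ V.
W_field = −qΔV = −(2.19×10⁻⁶ C)(-3.92×10⁴ V) = 0.0858 J.

0.0858 J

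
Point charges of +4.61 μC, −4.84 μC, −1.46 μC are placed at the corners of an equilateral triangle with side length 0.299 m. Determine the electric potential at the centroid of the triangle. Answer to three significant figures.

-8.80×10⁴ V

Electric potential is a scalar, so the contributions from each charge add algebraically: V = Σ kqᵢ/rᵢ.
The distance from each vertex to the centroid is a/√3 = 0.173 m.
V = k[(4.61×10⁻⁶)/(0.173) + (-4.84×10⁻⁶)/(0.173) + (-1.46×10⁻⁶)/(0.173)] = -8.80×10⁴ V.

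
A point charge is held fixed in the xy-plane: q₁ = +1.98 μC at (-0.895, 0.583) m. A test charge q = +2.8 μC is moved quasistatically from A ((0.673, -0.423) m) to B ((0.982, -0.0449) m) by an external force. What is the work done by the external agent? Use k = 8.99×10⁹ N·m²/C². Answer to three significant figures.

For quasistatic motion the external work equals the change in potential energy: W_ext = qΔV = q(V_B − V_A).
At A: distance to the source charge is 1.86 m; V_A = kq₁/r = 9550 V.
At B: distance to the source charge is 1.98 m; V_B = kq₁/r = 8990 V.
ΔV = V_B − V_A = -561 V.
W_ext = qΔV = (2.80×10⁻⁶ C)(-561 V) = -1.57×10⁻³ J.

-1.57×10⁻³ J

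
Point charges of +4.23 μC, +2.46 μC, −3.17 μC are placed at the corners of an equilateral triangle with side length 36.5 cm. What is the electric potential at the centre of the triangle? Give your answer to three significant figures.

1.50×10⁵ V

The total potential is the scalar sum of each charge's contribution, V = Σ kqᵢ/rᵢ.
The distance from each vertex to the centroid is a/√3 = 0.211 m.
V = k[(4.23×10⁻⁶)/(0.211) + (2.46×10⁻⁶)/(0.211) + (-3.17×10⁻⁶)/(0.211)] = 1.50×10⁵ V.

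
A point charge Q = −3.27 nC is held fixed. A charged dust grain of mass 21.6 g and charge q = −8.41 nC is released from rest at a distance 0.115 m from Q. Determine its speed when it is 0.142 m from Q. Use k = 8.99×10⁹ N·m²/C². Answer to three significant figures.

6.15×10⁻³ m/s

Only the electrostatic force acts, so mechanical energy is conserved: ½mv² = U₁ − U₂ = kQq(1/r₁ − 1/r₂).
U₁ − U₂ = (8.99×10⁹ N·m²/C²)(-3.27×10⁻⁹ C)(-8.41×10⁻⁹ C)(1/0.115 − 1/0.142) = 4.09×10⁻⁷ J.
v = √(2·4.09×10⁻⁷/0.0216) = 6.15×10⁻³ m/s.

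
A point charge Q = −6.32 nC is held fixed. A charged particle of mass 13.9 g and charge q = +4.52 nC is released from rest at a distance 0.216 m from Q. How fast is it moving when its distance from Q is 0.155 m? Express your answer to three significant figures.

8.21×10⁻³ m/s

Only the electrostatic force acts, so mechanical energy is conserved: ½mv² = U₁ − U₂ = kQq(1/r₁ − 1/r₂).
U₁ − U₂ = (8.99×10⁹ N·m²/C²)(-6.32×10⁻⁹ C)(4.52×10⁻⁹ C)(1/0.216 − 1/0.155) = 4.68×10⁻⁷ J.
v = √(2·4.68×10⁻⁷/0.0139) = 8.21×10⁻³ m/s.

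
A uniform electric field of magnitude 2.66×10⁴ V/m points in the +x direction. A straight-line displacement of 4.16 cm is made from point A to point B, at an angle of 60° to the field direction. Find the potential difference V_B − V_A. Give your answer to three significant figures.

-553 V

Only the component of displacement along E changes the potential: ΔV = −E·d·cosθ.
ΔV = −(2.66×10⁴ V/m)(0.0416 m)cos60° = -553 V.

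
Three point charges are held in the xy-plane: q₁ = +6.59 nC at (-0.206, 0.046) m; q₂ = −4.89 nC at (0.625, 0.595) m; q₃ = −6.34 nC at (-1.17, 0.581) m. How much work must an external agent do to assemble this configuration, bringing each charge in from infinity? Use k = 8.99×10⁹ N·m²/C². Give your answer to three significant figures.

-4.76×10⁻⁷ J

The assembly work is the sum of pairwise potential energies, U = Σ_{i<j} kqᵢqⱼ/rᵢⱼ.
Pair separations: r₁₂ = 0.996 m, r₁₃ = 1.10 m, r₂₃ = 1.80 m.
U = (-2.91×10⁻⁷) + (-3.41×10⁻⁷) + (1.55×10⁻⁷) = -4.76×10⁻⁷ J.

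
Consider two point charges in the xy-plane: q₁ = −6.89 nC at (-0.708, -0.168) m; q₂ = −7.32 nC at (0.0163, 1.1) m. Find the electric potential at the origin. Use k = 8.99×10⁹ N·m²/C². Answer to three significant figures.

Electric potential is a scalar, so the contributions from each charge add algebraically: V = Σ kqᵢ/rᵢ.
Distances from the field point to each charge: r₁ = 0.728 m, r₂ = 1.10 m.
V = k[(-6.89×10⁻⁹)/(0.728) + (-7.32×10⁻⁹)/(1.10)] = -145 V.

-145 V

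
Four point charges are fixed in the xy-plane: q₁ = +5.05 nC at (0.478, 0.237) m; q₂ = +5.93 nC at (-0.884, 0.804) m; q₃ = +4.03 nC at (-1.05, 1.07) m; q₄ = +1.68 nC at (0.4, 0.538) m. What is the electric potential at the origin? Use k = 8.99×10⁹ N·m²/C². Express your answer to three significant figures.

The total potential is the scalar sum of each charge's contribution, V = Σ kqᵢ/rᵢ.
Distances from the field point to each charge: r₁ = 0.534 m, r₂ = 1.19 m, r₃ = 1.50 m, r₄ = 0.670 m.
V = k[(5.05×10⁻⁹)/(0.534) + (5.93×10⁻⁹)/(1.19) + (4.03×10⁻⁹)/(1.50) + (1.68×10⁻⁹)/(0.670)] = 176 V.

176 V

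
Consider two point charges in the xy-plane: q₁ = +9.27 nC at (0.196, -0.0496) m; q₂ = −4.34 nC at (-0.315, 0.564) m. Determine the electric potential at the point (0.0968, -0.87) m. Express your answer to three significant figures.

74.7 V

The total potential is the scalar sum of each charge's contribution, V = Σ kqᵢ/rᵢ.
Distances from the field point to each charge: r₁ = 0.826 m, r₂ = 1.49 m.
V = k[(9.27×10⁻⁹)/(0.826) + (-4.34×10⁻⁹)/(1.49)] = 74.7 V.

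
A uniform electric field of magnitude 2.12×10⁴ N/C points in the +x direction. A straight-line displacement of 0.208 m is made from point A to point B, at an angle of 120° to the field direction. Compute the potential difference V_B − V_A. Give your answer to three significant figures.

Only the component of displacement along E changes the potential: ΔV = −E·d·cosθ.
ΔV = −(2.12×10⁴ V/m)(0.208 m)cos120° = 2200 V.

2200 V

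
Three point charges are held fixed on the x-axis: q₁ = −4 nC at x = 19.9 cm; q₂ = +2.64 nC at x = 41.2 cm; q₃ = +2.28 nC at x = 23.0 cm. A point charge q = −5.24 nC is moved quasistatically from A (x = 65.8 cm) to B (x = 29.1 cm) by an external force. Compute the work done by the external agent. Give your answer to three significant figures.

For quasistatic motion the external work equals the change in potential energy: W_ext = qΔV = q(V_B − V_A).
At A: distances to the source charges are 0.459 m, 0.246 m, 0.428 m; V_A = Σ kqᵢ/rᵢ = 66.0 V.
At B: distances to the source charges are 0.0920 m, 0.121 m, 0.0610 m; V_B = Σ kqᵢ/rᵢ = 141 V.
ΔV = V_B − V_A = 75.3 V.
W_ext = qΔV = (-5.24×10⁻⁹ C)(75.3 V) = -3.94×10⁻⁷ J.

-3.94×10⁻⁷ J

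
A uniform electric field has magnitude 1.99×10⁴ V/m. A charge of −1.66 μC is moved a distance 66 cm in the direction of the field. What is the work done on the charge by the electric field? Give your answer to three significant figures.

-0.0218 J

The potential change for a displacement 66 cm in the direction of the field is ΔV = −Ed = -1.31×10⁴ V.
W_field = −qΔV = -0.0218 J.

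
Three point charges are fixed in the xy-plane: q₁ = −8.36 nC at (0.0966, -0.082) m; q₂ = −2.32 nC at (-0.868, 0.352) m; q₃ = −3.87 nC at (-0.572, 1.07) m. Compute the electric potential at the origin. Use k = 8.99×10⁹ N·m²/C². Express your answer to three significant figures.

-644 V

The total potential is the scalar sum of each charge's contribution, V = Σ kqᵢ/rᵢ.
Distances from the field point to each charge: r₁ = 0.127 m, r₂ = 0.937 m, r₃ = 1.21 m.
V = k[(-8.36×10⁻⁹)/(0.127) + (-2.32×10⁻⁹)/(0.937) + (-3.87×10⁻⁹)/(1.21)] = -644 V.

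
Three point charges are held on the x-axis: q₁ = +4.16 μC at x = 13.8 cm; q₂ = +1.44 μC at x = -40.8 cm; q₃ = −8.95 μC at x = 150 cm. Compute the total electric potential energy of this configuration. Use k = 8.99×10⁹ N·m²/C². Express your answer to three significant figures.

-0.208 J

The assembly work is the sum of pairwise potential energies, U = Σ_{i<j} kqᵢqⱼ/rᵢⱼ.
Pair separations: r₁₂ = 0.546 m, r₁₃ = 1.36 m, r₂₃ = 1.91 m.
U = (0.0986) + (-0.246) + (-0.0607) = -0.208 J.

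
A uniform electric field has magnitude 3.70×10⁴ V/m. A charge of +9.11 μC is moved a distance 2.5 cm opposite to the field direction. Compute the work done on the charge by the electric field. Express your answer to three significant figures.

The potential change for a displacement 2.5 cm opposite to the field direction is ΔV = +Ed = 925 V.
W_field = −qΔV = -8.43×10⁻³ J.

-8.43×10⁻³ J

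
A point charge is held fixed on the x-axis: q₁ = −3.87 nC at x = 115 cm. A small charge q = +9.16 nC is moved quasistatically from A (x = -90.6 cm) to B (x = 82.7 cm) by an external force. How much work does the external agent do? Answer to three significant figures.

For quasistatic motion the external work equals the change in potential energy: W_ext = qΔV = q(V_B − V_A).
At A: distance to the source charge is 2.06 m; V_A = kq₁/r = -16.9 V.
At B: distance to the source charge is 0.323 m; V_B = kq₁/r = -108 V.
ΔV = V_B − V_A = -90.8 V.
W_ext = qΔV = (9.16×10⁻⁹ C)(-90.8 V) = -8.32×10⁻⁷ J.

-8.32×10⁻⁷ J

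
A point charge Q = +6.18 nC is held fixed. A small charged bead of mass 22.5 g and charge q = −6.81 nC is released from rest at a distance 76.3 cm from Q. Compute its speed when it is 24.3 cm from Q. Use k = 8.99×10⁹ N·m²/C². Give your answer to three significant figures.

9.71×10⁻³ m/s

Only the electrostatic force acts, so mechanical energy is conserved: ½mv² = U₁ − U₂ = kQq(1/r₁ − 1/r₂).
U₁ − U₂ = (8.99×10⁹ N·m²/C²)(6.18×10⁻⁹ C)(-6.81×10⁻⁹ C)(1/0.763 − 1/0.243) = 1.06×10⁻⁶ J.
v = √(2·1.06×10⁻⁶/0.0225) = 9.71×10⁻³ m/s.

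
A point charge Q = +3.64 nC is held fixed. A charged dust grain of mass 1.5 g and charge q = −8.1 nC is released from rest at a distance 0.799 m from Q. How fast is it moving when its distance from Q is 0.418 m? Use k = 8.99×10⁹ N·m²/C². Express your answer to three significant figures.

Only the electrostatic force acts, so mechanical energy is conserved: ½mv² = U₁ − U₂ = kQq(1/r₁ − 1/r₂).
U₁ − U₂ = (8.99×10⁹ N·m²/C²)(3.64×10⁻⁹ C)(-8.10×10⁻⁹ C)(1/0.799 − 1/0.418) = 3.02×10⁻⁷ J.
v = √(2·3.02×10⁻⁷/1.50×10⁻³) = 0.0201 m/s.

0.0201 m/s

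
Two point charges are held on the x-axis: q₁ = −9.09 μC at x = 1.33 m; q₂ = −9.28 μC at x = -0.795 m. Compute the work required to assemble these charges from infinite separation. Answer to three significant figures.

The assembly work is the sum of pairwise potential energies, U = Σ_{i<j} kqᵢqⱼ/rᵢⱼ.
Pair separations: r₁₂ = 2.12 m.
U = (0.357) = 0.357 J.

0.357 J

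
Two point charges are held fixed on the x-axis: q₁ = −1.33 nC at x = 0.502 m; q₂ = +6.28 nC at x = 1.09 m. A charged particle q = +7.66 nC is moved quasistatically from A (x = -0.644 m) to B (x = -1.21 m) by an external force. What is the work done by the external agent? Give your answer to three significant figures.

-3.50×10⁻⁸ J

For quasistatic motion the external work equals the change in potential energy: W_ext = qΔV = q(V_B − V_A).
At A: distances to the source charges are 1.15 m, 1.73 m; V_A = Σ kqᵢ/rᵢ = 22.1 V.
At B: distances to the source charges are 1.71 m, 2.30 m; V_B = Σ kqᵢ/rᵢ = 17.6 V.
ΔV = V_B − V_A = -4.56 V.
W_ext = qΔV = (7.66×10⁻⁹ C)(-4.56 V) = -3.50×10⁻⁸ J.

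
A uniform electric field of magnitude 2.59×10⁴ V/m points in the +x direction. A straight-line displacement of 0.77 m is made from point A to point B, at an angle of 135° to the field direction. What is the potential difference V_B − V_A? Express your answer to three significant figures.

1.41×10⁴ V

Only the component of displacement along E changes the potential: ΔV = −E·d·cosθ.
ΔV = −(2.59×10⁴ V/m)(0.770 m)cos135° = 1.41×10⁴ V.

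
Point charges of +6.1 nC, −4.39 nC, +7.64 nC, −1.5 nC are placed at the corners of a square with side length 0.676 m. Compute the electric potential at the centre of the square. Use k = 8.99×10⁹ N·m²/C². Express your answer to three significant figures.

The total potential is the scalar sum of each charge's contribution, V = Σ kqᵢ/rᵢ.
The distance from each corner to the centre is a√2/2 = 0.478 m.
V = k[(6.10×10⁻⁹)/(0.478) + (-4.39×10⁻⁹)/(0.478) + (7.64×10⁻⁹)/(0.478) + (-1.50×10⁻⁹)/(0.478)] = 148 V.

148 V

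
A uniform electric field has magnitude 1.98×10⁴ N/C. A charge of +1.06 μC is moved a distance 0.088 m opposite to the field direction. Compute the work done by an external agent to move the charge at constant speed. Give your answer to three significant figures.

1.85×10⁻³ J

The potential change for a displacement 0.088 m opposite to the field direction is ΔV = +Ed = 1740 V.
W_ext = qΔV = 1.85×10⁻³ J.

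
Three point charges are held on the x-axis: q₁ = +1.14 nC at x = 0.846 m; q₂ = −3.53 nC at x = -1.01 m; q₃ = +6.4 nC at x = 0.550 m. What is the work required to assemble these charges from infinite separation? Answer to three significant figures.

The assembly work is the sum of pairwise potential energies, U = Σ_{i<j} kqᵢqⱼ/rᵢⱼ.
Pair separations: r₁₂ = 1.86 m, r₁₃ = 0.296 m, r₂₃ = 1.56 m.
U = (-1.95×10⁻⁸) + (2.22×10⁻⁷) + (-1.30×10⁻⁷) = 7.19×10⁻⁸ J.

7.19×10⁻⁸ J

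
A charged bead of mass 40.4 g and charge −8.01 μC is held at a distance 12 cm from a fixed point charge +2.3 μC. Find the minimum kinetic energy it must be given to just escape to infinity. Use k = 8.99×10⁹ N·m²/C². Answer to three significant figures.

To just escape, total mechanical energy must reach zero at infinity: ½mv²_min + U = 0, so ½mv²_min = −U = |kQq|/r.
|U| = |kQq|/r = (8.99×10⁹ N·m²/C²)(2.30×10⁻⁶)(8.01×10⁻⁶)/(0.120) = 1.38 J.

1.38 J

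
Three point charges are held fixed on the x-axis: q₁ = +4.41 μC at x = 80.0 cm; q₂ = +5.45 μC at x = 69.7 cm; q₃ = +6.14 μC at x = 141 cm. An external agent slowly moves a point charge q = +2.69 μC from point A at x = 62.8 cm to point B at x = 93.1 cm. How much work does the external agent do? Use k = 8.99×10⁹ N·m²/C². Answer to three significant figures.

-1.03 J

For quasistatic motion the external work equals the change in potential energy: W_ext = qΔV = q(V_B − V_A).
At A: distances to the source charges are 0.172 m, 0.0690 m, 0.782 m; V_A = Σ kqᵢ/rᵢ = 1.01×10⁶ V.
At B: distances to the source charges are 0.131 m, 0.234 m, 0.479 m; V_B = Σ kqᵢ/rᵢ = 6.27×10⁵ V.
ΔV = V_B − V_A = -3.84×10⁵ V.
W_ext = qΔV = (2.69×10⁻⁶ C)(-3.84×10⁵ V) = -1.03 J.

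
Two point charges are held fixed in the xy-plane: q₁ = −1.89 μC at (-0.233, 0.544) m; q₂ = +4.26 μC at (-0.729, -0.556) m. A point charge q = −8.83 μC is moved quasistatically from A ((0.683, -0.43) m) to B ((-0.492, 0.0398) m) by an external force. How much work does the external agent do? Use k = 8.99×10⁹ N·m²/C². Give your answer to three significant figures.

For quasistatic motion the external work equals the change in potential energy: W_ext = qΔV = q(V_B − V_A).
At A: distances to the source charges are 1.34 m, 1.42 m; V_A = Σ kqᵢ/rᵢ = 1.43×10⁴ V.
At B: distances to the source charges are 0.567 m, 0.641 m; V_B = Σ kqᵢ/rᵢ = 2.98×10⁴ V.
ΔV = V_B − V_A = 1.54×10⁴ V.
W_ext = qΔV = (-8.83×10⁻⁶ C)(1.54×10⁴ V) = -0.136 J.

-0.136 J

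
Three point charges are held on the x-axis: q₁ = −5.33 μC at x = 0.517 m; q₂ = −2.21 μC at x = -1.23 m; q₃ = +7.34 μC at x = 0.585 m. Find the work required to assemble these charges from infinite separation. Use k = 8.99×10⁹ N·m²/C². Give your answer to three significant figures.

-5.19 J

The assembly work is the sum of pairwise potential energies, U = Σ_{i<j} kqᵢqⱼ/rᵢⱼ.
Pair separations: r₁₂ = 1.75 m, r₁₃ = 0.0680 m, r₂₃ = 1.81 m.
U = (0.0606) + (-5.17) + (-0.0803) = -5.19 J.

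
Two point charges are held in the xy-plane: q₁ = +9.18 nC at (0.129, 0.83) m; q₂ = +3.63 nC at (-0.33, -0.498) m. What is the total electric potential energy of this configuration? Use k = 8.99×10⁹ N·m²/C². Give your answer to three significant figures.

The assembly work is the sum of pairwise potential energies, U = Σ_{i<j} kqᵢqⱼ/rᵢⱼ.
Pair separations: r₁₂ = 1.41 m.
U = (2.13×10⁻⁷) = 2.13×10⁻⁷ J.

2.13×10⁻⁷ J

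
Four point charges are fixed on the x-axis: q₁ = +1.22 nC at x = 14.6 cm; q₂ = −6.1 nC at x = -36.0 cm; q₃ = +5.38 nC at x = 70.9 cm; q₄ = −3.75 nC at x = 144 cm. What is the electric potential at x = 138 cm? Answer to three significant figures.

The total potential is the scalar sum of each charge's contribution, V = Σ kqᵢ/rᵢ.
Distances from the field point to each charge: r₁ = 1.23 m, r₂ = 1.74 m, r₃ = 0.671 m, r₄ = 0.0600 m.
V = k[(1.22×10⁻⁹)/(1.23) + (-6.10×10⁻⁹)/(1.74) + (5.38×10⁻⁹)/(0.671) + (-3.75×10⁻⁹)/(0.0600)] = -512 V.

-512 V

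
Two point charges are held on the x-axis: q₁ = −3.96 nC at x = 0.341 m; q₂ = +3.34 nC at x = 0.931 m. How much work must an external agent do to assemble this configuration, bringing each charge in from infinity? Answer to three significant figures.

-2.02×10⁻⁷ J

The assembly work is the sum of pairwise potential energies, U = Σ_{i<j} kqᵢqⱼ/rᵢⱼ.
Pair separations: r₁₂ = 0.590 m.
U = (-2.02×10⁻⁷) = -2.02×10⁻⁷ J.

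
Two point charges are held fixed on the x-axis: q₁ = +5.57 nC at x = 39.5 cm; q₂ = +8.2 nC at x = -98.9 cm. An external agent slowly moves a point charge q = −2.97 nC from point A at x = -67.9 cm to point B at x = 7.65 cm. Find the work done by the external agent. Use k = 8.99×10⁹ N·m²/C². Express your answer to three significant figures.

For quasistatic motion the external work equals the change in potential energy: W_ext = qΔV = q(V_B − V_A).
At A: distances to the source charges are 1.07 m, 0.310 m; V_A = Σ kqᵢ/rᵢ = 284 V.
At B: distances to the source charges are 0.319 m, 1.07 m; V_B = Σ kqᵢ/rᵢ = 226 V.
ΔV = V_B − V_A = -58.0 V.
W_ext = qΔV = (-2.97×10⁻⁹ C)(-58.0 V) = 1.72×10⁻⁷ J.

1.72×10⁻⁷ J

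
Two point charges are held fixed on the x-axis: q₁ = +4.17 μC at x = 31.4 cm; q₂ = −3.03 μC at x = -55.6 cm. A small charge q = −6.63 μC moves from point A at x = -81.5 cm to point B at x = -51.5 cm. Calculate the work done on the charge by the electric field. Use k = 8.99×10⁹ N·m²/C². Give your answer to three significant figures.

-3.63 J

The work done by the electric force is W_field = −ΔU = −q(V_B − V_A) = q(V_A − V_B).
At A: distances to the source charges are 1.13 m, 0.259 m; V_A = Σ kqᵢ/rᵢ = -7.20×10⁴ V.
At B: distances to the source charges are 0.829 m, 0.0410 m; V_B = Σ kqᵢ/rᵢ = -6.19×10⁵ V.
ΔV = V_B − V_A = -5.47×10⁵ V.
W_field = −qΔV = −(-6.63×10⁻⁶ C)(-5.47×10⁵ V) = -3.63 J.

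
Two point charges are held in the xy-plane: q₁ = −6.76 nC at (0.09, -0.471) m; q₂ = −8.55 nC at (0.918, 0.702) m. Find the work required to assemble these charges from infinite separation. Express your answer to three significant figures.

3.62×10⁻⁷ J

The assembly work is the sum of pairwise potential energies, U = Σ_{i<j} kqᵢqⱼ/rᵢⱼ.
Pair separations: r₁₂ = 1.44 m.
U = (3.62×10⁻⁷) = 3.62×10⁻⁷ J.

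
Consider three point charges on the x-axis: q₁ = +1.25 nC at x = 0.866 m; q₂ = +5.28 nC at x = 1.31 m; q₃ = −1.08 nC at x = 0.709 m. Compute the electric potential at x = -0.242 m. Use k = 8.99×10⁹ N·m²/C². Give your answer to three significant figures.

Electric potential is a scalar, so the contributions from each charge add algebraically: V = Σ kqᵢ/rᵢ.
Distances from the field point to each charge: r₁ = 1.11 m, r₂ = 1.55 m, r₃ = 0.951 m.
V = k[(1.25×10⁻⁹)/(1.11) + (5.28×10⁻⁹)/(1.55) + (-1.08×10⁻⁹)/(0.951)] = 30.5 V.

30.5 V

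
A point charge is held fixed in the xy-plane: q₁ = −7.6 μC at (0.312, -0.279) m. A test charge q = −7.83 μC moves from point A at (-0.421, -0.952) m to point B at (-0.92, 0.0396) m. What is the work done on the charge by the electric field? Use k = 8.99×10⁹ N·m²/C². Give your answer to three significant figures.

The work done by the electric force is W_field = −ΔU = −q(V_B − V_A) = q(V_A − V_B).
At A: distance to the source charge is 0.995 m; V_A = kq₁/r = -6.87×10⁴ V.
At B: distance to the source charge is 1.27 m; V_B = kq₁/r = -5.37×10⁴ V.
ΔV = V_B − V_A = 1.50×10⁴ V.
W_field = −qΔV = −(-7.83×10⁻⁶ C)(1.50×10⁴ V) = 0.117 J.

0.117 J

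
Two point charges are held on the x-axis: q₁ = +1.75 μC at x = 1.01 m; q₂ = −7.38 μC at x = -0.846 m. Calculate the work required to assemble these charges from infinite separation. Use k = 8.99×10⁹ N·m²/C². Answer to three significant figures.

The work to assemble the configuration equals its total potential energy, U = Σ kqᵢqⱼ/rᵢⱼ over all pairs.
Pair separations: r₁₂ = 1.86 m.
U = (-0.0626) = -0.0626 J.

-0.0626 J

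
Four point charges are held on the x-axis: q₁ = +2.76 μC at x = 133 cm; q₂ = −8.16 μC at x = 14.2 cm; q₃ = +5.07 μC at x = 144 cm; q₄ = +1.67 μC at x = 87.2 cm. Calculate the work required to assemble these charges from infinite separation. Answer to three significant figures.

The assembly work is the sum of pairwise potential energies, U = Σ_{i<j} kqᵢqⱼ/rᵢⱼ.
Pair separations: r₁₂ = 1.19 m, r₁₃ = 0.110 m, r₁₄ = 0.458 m, r₂₃ = 1.30 m, r₂₄ = 0.730 m, r₃₄ = 0.568 m.
Summing all 6 pair terms gives U = 0.743 J.

0.743 J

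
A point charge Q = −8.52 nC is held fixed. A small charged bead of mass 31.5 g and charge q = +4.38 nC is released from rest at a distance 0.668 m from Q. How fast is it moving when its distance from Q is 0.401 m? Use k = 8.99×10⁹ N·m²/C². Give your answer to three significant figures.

4.61×10⁻³ m/s

Only the electrostatic force acts, so mechanical energy is conserved: ½mv² = U₁ − U₂ = kQq(1/r₁ − 1/r₂).
U₁ − U₂ = (8.99×10⁹ N·m²/C²)(-8.52×10⁻⁹ C)(4.38×10⁻⁹ C)(1/0.668 − 1/0.401) = 3.34×10⁻⁷ J.
v = √(2·3.34×10⁻⁷/0.0315) = 4.61×10⁻³ m/s.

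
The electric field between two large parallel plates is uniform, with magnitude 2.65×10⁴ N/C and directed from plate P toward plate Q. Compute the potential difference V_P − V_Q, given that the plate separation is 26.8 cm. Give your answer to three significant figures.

In a uniform field, potential decreases in the direction of E: ΔV = −E·d for a displacement d parallel to E.
Going from Q to P is a displacement of 26.8 cm opposite to the field, so V_P − V_Q = +Ed = 7100 V.

7100 V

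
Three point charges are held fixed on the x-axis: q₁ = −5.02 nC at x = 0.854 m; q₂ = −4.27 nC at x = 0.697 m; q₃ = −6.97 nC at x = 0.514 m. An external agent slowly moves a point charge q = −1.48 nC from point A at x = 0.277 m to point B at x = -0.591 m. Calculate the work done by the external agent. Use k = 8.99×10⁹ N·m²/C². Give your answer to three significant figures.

For quasistatic motion the external work equals the change in potential energy: W_ext = qΔV = q(V_B − V_A).
At A: distances to the source charges are 0.577 m, 0.420 m, 0.237 m; V_A = Σ kqᵢ/rᵢ = -434 V.
At B: distances to the source charges are 1.44 m, 1.29 m, 1.10 m; V_B = Σ kqᵢ/rᵢ = -118 V.
ΔV = V_B − V_A = 316 V.
W_ext = qΔV = (-1.48×10⁻⁹ C)(316 V) = -4.68×10⁻⁷ J.

-4.68×10⁻⁷ J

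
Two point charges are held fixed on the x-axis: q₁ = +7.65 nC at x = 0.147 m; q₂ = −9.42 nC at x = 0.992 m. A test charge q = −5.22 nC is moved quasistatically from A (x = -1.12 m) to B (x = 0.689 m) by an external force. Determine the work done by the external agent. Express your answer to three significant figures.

For quasistatic motion the external work equals the change in potential energy: W_ext = qΔV = q(V_B − V_A).
At A: distances to the source charges are 1.27 m, 2.11 m; V_A = Σ kqᵢ/rᵢ = 14.2 V.
At B: distances to the source charges are 0.542 m, 0.303 m; V_B = Σ kqᵢ/rᵢ = -153 V.
ΔV = V_B − V_A = -167 V.
W_ext = qΔV = (-5.22×10⁻⁹ C)(-167 V) = 8.71×10⁻⁷ J.

8.71×10⁻⁷ J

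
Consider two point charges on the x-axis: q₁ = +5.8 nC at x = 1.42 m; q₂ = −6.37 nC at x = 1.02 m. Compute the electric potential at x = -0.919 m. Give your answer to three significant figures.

The total potential is the scalar sum of each charge's contribution, V = Σ kqᵢ/rᵢ.
Distances from the field point to each charge: r₁ = 2.34 m, r₂ = 1.94 m.
V = k[(5.80×10⁻⁹)/(2.34) + (-6.37×10⁻⁹)/(1.94)] = -7.24 V.

-7.24 V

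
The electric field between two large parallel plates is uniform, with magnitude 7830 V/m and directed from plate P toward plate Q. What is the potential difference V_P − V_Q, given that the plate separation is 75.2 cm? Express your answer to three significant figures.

5890 V

In a uniform field, potential decreases in the direction of E: ΔV = −E·d for a displacement d parallel to E.
Going from Q to P is a displacement of 75.2 cm opposite to the field, so V_P − V_Q = +Ed = 5890 V.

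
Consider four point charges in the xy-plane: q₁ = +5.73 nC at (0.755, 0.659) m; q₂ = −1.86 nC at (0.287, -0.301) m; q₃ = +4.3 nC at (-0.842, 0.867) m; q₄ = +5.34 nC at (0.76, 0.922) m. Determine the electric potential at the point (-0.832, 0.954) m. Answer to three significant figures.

Electric potential is a scalar, so the contributions from each charge add algebraically: V = Σ kqᵢ/rᵢ.
Distances from the field point to each charge: r₁ = 1.61 m, r₂ = 1.68 m, r₃ = 0.0876 m, r₄ = 1.59 m.
V = k[(5.73×10⁻⁹)/(1.61) + (-1.86×10⁻⁹)/(1.68) + (4.30×10⁻⁹)/(0.0876) + (5.34×10⁻⁹)/(1.59)] = 494 V.

494 V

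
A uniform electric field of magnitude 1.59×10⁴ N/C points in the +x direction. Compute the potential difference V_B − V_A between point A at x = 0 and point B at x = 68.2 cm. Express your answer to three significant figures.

-1.08×10⁴ V

In a uniform field, potential decreases in the direction of E: V_B − V_A = −E·Δx.
V_B − V_A = −(1.59×10⁴ V/m)(0.682 m) = -1.08×10⁴ V.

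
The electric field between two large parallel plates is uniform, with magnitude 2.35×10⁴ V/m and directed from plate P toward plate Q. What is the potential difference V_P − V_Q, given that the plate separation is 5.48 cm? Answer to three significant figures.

1290 V

In a uniform field, potential decreases in the direction of E: ΔV = −E·d for a displacement d parallel to E.
Going from Q to P is a displacement of 5.48 cm opposite to the field, so V_P − V_Q = +Ed = 1290 V.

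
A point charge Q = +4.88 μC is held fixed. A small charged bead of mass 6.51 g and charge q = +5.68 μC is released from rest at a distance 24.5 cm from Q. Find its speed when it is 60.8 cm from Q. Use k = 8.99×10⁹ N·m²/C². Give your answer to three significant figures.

13.7 m/s

Only the electrostatic force acts, so mechanical energy is conserved: ½mv² = U₁ − U₂ = kQq(1/r₁ − 1/r₂).
U₁ − U₂ = (8.99×10⁹ N·m²/C²)(4.88×10⁻⁶ C)(5.68×10⁻⁶ C)(1/0.245 − 1/0.608) = 0.607 J.
v = √(2·0.607/6.51×10⁻³) = 13.7 m/s.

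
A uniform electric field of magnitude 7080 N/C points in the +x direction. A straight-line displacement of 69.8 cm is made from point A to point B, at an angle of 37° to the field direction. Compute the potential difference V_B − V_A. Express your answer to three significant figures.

Only the component of displacement along E changes the potential: ΔV = −E·d·cosθ.
ΔV = −(7080 V/m)(0.698 m)cos37° = -3950 V.

-3950 V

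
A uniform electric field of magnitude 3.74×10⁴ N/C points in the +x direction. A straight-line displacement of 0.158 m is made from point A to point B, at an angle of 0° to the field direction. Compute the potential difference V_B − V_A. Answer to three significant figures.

Only the component of displacement along E changes the potential: ΔV = −E·d·cosθ.
ΔV = −(3.74×10⁴ V/m)(0.158 m)cos0° = -5910 V.

-5910 V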